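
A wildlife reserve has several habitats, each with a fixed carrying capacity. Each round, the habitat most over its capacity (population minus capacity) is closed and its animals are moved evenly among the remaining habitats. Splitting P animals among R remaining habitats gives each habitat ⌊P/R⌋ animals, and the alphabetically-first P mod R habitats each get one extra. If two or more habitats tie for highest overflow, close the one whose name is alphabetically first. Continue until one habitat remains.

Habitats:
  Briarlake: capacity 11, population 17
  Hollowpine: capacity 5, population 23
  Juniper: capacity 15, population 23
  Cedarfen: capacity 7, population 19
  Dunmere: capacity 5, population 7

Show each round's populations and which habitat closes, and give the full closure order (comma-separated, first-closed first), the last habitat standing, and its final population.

Closure order: Hollowpine, Cedarfen, Briarlake, Juniper
Last habitat: Dunmere with 89 animals

Round 1: Briarlake=17 Cedarfen=19 Dunmere=7 Hollowpine=23 Juniper=23 → close Hollowpine (overflow 18)
  23÷4 = 5 each, +1 to first 3
Round 2: Briarlake=23 Cedarfen=25 Dunmere=13 Juniper=28 → close Cedarfen (overflow 18)
  25÷3 = 8 each, +1 to first 1
Round 3: Briarlake=32 Dunmere=21 Juniper=36 → close Briarlake (overflow 21)
  32÷2 = 16 each, +1 to first 0
Round 4: Dunmere=37 Juniper=52 → close Juniper (overflow 37)
  52÷1 = 52 each, +1 to first 0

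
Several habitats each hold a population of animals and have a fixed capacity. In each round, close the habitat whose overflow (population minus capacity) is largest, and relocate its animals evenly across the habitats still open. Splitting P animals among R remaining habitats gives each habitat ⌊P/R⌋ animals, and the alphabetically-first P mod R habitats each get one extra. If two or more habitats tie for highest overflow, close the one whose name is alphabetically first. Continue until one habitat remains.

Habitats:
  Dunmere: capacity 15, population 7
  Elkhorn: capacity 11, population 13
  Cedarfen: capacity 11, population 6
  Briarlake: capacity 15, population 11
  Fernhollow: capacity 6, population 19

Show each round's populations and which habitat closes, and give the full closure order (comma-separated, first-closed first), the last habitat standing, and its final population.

Round 1: Briarlake=11 Cedarfen=6 Dunmere=7 Elkhorn=13 Fernhollow=19 → close Fernhollow (overflow 13)
  19÷4 = 4 each, +1 to first 3
Round 2: Briarlake=16 Cedarfen=11 Dunmere=12 Elkhorn=17 → close Elkhorn (overflow 6)
  17÷3 = 5 each, +1 to first 2
Round 3: Briarlake=22 Cedarfen=17 Dunmere=17 → close Briarlake (overflow 7)
  22÷2 = 11 each, +1 to first 0
Round 4: Cedarfen=28 Dunmere=28 → close Cedarfen (overflow 17)
  28÷1 = 28 each, +1 to first 0

Closure order: Fernhollow, Elkhorn, Briarlake, Cedarfen
Last habitat: Dunmere with 56 animals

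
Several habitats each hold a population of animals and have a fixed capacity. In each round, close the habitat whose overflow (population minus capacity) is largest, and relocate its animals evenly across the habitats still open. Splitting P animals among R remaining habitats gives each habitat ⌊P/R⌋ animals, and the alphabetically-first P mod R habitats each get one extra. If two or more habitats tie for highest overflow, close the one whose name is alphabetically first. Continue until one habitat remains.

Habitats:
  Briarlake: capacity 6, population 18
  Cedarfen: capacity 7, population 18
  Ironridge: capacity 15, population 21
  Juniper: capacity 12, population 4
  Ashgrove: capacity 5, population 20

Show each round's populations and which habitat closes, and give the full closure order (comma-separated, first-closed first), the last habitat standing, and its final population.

Closure order: Ashgrove, Briarlake, Cedarfen, Ironridge
Last habitat: Juniper with 81 animals

Round 1: Ashgrove=20 Briarlake=18 Cedarfen=18 Ironridge=21 Juniper=4 → close Ashgrove (overflow 15)
  20÷4 = 5 each, +1 to first 0
Round 2: Briarlake=23 Cedarfen=23 Ironridge=26 Juniper=9 → close Briarlake (overflow 17)
  23÷3 = 7 each, +1 to first 2
Round 3: Cedarfen=31 Ironridge=34 Juniper=16 → close Cedarfen (overflow 24)
  31÷2 = 15 each, +1 to first 1
Round 4: Ironridge=50 Juniper=31 → close Ironridge (overflow 35)
  50÷1 = 50 each, +1 to first 0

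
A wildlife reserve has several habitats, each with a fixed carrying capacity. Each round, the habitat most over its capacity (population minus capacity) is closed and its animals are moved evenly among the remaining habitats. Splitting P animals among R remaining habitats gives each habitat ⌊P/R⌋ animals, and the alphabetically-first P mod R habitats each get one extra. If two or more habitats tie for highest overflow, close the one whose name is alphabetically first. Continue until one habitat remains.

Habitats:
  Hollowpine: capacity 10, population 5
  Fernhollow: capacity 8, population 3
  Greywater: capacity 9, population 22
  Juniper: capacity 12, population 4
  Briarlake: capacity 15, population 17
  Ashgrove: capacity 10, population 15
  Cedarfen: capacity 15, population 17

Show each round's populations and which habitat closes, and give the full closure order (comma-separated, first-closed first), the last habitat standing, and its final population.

Closure order: Greywater, Ashgrove, Briarlake, Cedarfen, Fernhollow, Hollowpine
Last habitat: Juniper with 83 animals

Round 1: Ashgrove=15 Briarlake=17 Cedarfen=17 Fernhollow=3 Greywater=22 Hollowpine=5 Juniper=4 → close Greywater (overflow 13)
  22÷6 = 3 each, +1 to first 4
Round 2: Ashgrove=19 Briarlake=21 Cedarfen=21 Fernhollow=7 Hollowpine=8 Juniper=7 → close Ashgrove (overflow 9)
  19÷5 = 3 each, +1 to first 4
Round 3: Briarlake=25 Cedarfen=25 Fernhollow=11 Hollowpine=12 Juniper=10 → close Briarlake (overflow 10)
  25÷4 = 6 each, +1 to first 1
Round 4: Cedarfen=32 Fernhollow=17 Hollowpine=18 Juniper=16 → close Cedarfen (overflow 17)
  32÷3 = 10 each, +1 to first 2
Round 5: Fernhollow=28 Hollowpine=29 Juniper=26 → close Fernhollow (overflow 20)
  28÷2 = 14 each, +1 to first 0
Round 6: Hollowpine=43 Juniper=40 → close Hollowpine (overflow 33)
  43÷1 = 43 each, +1 to first 0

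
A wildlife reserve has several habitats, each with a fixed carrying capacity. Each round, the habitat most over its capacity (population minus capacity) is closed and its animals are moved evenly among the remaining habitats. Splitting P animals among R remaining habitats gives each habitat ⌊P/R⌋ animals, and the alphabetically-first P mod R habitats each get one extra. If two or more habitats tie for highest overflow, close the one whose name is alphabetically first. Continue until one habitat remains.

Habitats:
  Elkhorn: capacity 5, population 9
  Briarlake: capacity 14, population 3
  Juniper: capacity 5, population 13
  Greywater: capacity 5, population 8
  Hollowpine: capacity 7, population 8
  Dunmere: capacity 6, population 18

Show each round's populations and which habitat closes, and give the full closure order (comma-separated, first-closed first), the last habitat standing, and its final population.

Closure order: Dunmere, Juniper, Elkhorn, Greywater, Hollowpine
Last habitat: Briarlake with 59 animals

Round 1: Briarlake=3 Dunmere=18 Elkhorn=9 Greywater=8 Hollowpine=8 Juniper=13 → close Dunmere (overflow 12)
  18÷5 = 3 each, +1 to first 3
Round 2: Briarlake=7 Elkhorn=13 Greywater=12 Hollowpine=11 Juniper=16 → close Juniper (overflow 11)
  16÷4 = 4 each, +1 to first 0
Round 3: Briarlake=11 Elkhorn=17 Greywater=16 Hollowpine=15 → close Elkhorn (overflow 12)
  17÷3 = 5 each, +1 to first 2
Round 4: Briarlake=17 Greywater=22 Hollowpine=20 → close Greywater (overflow 17)
  22÷2 = 11 each, +1 to first 0
Round 5: Briarlake=28 Hollowpine=31 → close Hollowpine (overflow 24)
  31÷1 = 31 each, +1 to first 0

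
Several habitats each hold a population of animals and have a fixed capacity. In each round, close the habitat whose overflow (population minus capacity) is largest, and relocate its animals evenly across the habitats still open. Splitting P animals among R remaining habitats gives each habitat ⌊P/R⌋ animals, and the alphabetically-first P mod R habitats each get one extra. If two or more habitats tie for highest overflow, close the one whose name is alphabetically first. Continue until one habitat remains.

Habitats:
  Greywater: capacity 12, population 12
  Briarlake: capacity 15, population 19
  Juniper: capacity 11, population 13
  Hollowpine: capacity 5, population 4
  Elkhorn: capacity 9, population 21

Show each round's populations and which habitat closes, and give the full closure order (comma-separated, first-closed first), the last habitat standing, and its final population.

Closure order: Elkhorn, Briarlake, Juniper, Greywater
Last habitat: Hollowpine with 69 animals

Round 1: Briarlake=19 Elkhorn=21 Greywater=12 Hollowpine=4 Juniper=13 → close Elkhorn (overflow 12)
  21÷4 = 5 each, +1 to first 1
Round 2: Briarlake=25 Greywater=17 Hollowpine=9 Juniper=18 → close Briarlake (overflow 10)
  25÷3 = 8 each, +1 to first 1
Round 3: Greywater=26 Hollowpine=17 Juniper=26 → close Juniper (overflow 15)
  26÷2 = 13 each, +1 to first 0
Round 4: Greywater=39 Hollowpine=30 → close Greywater (overflow 27)
  39÷1 = 39 each, +1 to first 0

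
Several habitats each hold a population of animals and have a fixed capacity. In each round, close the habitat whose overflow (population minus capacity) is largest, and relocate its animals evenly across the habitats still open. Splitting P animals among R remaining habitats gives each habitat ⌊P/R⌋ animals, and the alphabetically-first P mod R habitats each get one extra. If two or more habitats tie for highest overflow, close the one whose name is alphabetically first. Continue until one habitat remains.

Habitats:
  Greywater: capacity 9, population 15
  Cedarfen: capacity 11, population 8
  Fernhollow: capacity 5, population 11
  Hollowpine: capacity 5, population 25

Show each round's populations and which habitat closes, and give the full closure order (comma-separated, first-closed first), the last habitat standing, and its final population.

Closure order: Hollowpine, Fernhollow, Greywater
Last habitat: Cedarfen with 59 animals

Round 1: Cedarfen=8 Fernhollow=11 Greywater=15 Hollowpine=25 → close Hollowpine (overflow 20)
  25÷3 = 8 each, +1 to first 1
Round 2: Cedarfen=17 Fernhollow=19 Greywater=23 → close Fernhollow (overflow 14)
  19÷2 = 9 each, +1 to first 1
Round 3: Cedarfen=27 Greywater=32 → close Greywater (overflow 23)
  32÷1 = 32 each, +1 to first 0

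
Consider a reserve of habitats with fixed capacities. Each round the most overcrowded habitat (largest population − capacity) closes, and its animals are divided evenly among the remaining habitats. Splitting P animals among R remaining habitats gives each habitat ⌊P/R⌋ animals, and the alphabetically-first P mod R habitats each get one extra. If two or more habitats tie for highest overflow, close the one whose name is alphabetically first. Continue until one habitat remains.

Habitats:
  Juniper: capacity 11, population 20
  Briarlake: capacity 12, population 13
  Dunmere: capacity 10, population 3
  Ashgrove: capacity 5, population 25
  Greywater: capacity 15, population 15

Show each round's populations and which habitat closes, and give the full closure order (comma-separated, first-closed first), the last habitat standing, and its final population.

Round 1: Ashgrove=25 Briarlake=13 Dunmere=3 Greywater=15 Juniper=20 → close Ashgrove (overflow 20)
  25÷4 = 6 each, +1 to first 1
Round 2: Briarlake=20 Dunmere=9 Greywater=21 Juniper=26 → close Juniper (overflow 15)
  26÷3 = 8 each, +1 to first 2
Round 3: Briarlake=29 Dunmere=18 Greywater=29 → close Briarlake (overflow 17)
  29÷2 = 14 each, +1 to first 1
Round 4: Dunmere=33 Greywater=43 → close Greywater (overflow 28)
  43÷1 = 43 each, +1 to first 0

Closure order: Ashgrove, Juniper, Briarlake, Greywater
Last habitat: Dunmere with 76 animals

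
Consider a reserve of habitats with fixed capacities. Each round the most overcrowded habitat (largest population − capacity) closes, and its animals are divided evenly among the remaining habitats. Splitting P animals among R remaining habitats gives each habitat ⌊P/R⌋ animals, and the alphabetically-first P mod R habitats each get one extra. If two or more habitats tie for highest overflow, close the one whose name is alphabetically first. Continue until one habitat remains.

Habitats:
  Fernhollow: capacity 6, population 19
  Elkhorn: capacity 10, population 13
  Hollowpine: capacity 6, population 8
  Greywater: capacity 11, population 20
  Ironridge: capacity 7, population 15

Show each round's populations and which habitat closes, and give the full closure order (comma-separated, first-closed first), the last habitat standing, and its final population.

Closure order: Fernhollow, Greywater, Ironridge, Elkhorn
Last habitat: Hollowpine with 75 animals

Round 1: Elkhorn=13 Fernhollow=19 Greywater=20 Hollowpine=8 Ironridge=15 → close Fernhollow (overflow 13)
  19÷4 = 4 each, +1 to first 3
Round 2: Elkhorn=18 Greywater=25 Hollowpine=13 Ironridge=19 → close Greywater (overflow 14)
  25÷3 = 8 each, +1 to first 1
Round 3: Elkhorn=27 Hollowpine=21 Ironridge=27 → close Ironridge (overflow 20)
  27÷2 = 13 each, +1 to first 1
Round 4: Elkhorn=41 Hollowpine=34 → close Elkhorn (overflow 31)
  41÷1 = 41 each, +1 to first 0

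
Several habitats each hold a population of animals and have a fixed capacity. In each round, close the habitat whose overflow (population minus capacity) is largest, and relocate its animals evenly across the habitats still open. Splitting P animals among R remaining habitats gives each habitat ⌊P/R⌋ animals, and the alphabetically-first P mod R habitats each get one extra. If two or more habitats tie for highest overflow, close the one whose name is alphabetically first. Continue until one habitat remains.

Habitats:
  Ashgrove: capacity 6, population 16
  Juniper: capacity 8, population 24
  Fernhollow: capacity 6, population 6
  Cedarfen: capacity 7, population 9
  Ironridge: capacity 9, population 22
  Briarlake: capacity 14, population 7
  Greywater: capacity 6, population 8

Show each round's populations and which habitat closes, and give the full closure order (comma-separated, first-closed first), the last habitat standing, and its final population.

Round 1: Ashgrove=16 Briarlake=7 Cedarfen=9 Fernhollow=6 Greywater=8 Ironridge=22 Juniper=24 → close Juniper (overflow 16)
  24÷6 = 4 each, +1 to first 0
Round 2: Ashgrove=20 Briarlake=11 Cedarfen=13 Fernhollow=10 Greywater=12 Ironridge=26 → close Ironridge (overflow 17)
  26÷5 = 5 each, +1 to first 1
Round 3: Ashgrove=26 Briarlake=16 Cedarfen=18 Fernhollow=15 Greywater=17 → close Ashgrove (overflow 20)
  26÷4 = 6 each, +1 to first 2
Round 4: Briarlake=23 Cedarfen=25 Fernhollow=21 Greywater=23 → close Cedarfen (overflow 18)
  25÷3 = 8 each, +1 to first 1
Round 5: Briarlake=32 Fernhollow=29 Greywater=31 → close Greywater (overflow 25)
  31÷2 = 15 each, +1 to first 1
Round 6: Briarlake=48 Fernhollow=44 → close Fernhollow (overflow 38)
  44÷1 = 44 each, +1 to first 0

Closure order: Juniper, Ironridge, Ashgrove, Cedarfen, Greywater, Fernhollow
Last habitat: Briarlake with 92 animals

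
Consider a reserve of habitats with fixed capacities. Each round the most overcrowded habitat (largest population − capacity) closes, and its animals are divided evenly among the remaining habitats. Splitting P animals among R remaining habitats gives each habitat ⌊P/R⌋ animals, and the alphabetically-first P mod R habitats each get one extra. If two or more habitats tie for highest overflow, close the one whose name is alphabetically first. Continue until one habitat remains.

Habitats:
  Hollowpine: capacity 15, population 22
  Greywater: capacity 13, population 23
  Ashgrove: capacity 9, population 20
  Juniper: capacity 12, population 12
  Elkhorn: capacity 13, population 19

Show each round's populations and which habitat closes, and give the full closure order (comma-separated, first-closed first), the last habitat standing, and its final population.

Round 1: Ashgrove=20 Elkhorn=19 Greywater=23 Hollowpine=22 Juniper=12 → close Ashgrove (overflow 11)
  20÷4 = 5 each, +1 to first 0
Round 2: Elkhorn=24 Greywater=28 Hollowpine=27 Juniper=17 → close Greywater (overflow 15)
  28÷3 = 9 each, +1 to first 1
Round 3: Elkhorn=34 Hollowpine=36 Juniper=26 → close Elkhorn (overflow 21)
  34÷2 = 17 each, +1 to first 0
Round 4: Hollowpine=53 Juniper=43 → close Hollowpine (overflow 38)
  53÷1 = 53 each, +1 to first 0

Closure order: Ashgrove, Greywater, Elkhorn, Hollowpine
Last habitat: Juniper with 96 animals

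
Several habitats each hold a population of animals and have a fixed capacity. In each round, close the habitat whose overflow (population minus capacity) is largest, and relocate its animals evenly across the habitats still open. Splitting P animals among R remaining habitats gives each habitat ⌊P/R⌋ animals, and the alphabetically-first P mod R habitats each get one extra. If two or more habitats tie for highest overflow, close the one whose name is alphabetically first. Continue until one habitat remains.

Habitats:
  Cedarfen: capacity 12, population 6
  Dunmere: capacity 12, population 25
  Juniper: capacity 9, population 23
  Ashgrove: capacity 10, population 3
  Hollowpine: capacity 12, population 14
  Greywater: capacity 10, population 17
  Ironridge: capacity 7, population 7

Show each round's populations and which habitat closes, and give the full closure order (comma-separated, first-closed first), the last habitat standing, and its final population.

Closure order: Juniper, Dunmere, Greywater, Hollowpine, Ironridge, Ashgrove
Last habitat: Cedarfen with 95 animals

Round 1: Ashgrove=3 Cedarfen=6 Dunmere=25 Greywater=17 Hollowpine=14 Ironridge=7 Juniper=23 → close Juniper (overflow 14)
  23÷6 = 3 each, +1 to first 5
Round 2: Ashgrove=7 Cedarfen=10 Dunmere=29 Greywater=21 Hollowpine=18 Ironridge=10 → close Dunmere (overflow 17)
  29÷5 = 5 each, +1 to first 4
Round 3: Ashgrove=13 Cedarfen=16 Greywater=27 Hollowpine=24 Ironridge=15 → close Greywater (overflow 17)
  27÷4 = 6 each, +1 to first 3
Round 4: Ashgrove=20 Cedarfen=23 Hollowpine=31 Ironridge=21 → close Hollowpine (overflow 19)
  31÷3 = 10 each, +1 to first 1
Round 5: Ashgrove=31 Cedarfen=33 Ironridge=31 → close Ironridge (overflow 24)
  31÷2 = 15 each, +1 to first 1
Round 6: Ashgrove=47 Cedarfen=48 → close Ashgrove (overflow 37)
  47÷1 = 47 each, +1 to first 0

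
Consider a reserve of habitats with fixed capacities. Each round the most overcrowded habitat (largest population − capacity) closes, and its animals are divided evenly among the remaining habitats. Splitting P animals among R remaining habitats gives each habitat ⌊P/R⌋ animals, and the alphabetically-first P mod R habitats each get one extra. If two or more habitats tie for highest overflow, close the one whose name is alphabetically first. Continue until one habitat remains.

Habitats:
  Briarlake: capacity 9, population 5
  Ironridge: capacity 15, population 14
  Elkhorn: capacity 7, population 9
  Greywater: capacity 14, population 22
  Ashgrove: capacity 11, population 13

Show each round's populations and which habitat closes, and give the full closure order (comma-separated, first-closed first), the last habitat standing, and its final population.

Round 1: Ashgrove=13 Briarlake=5 Elkhorn=9 Greywater=22 Ironridge=14 → close Greywater (overflow 8)
  22÷4 = 5 each, +1 to first 2
Round 2: Ashgrove=19 Briarlake=11 Elkhorn=14 Ironridge=19 → close Ashgrove (overflow 8)
  19÷3 = 6 each, +1 to first 1
Round 3: Briarlake=18 Elkhorn=20 Ironridge=25 → close Elkhorn (overflow 13)
  20÷2 = 10 each, +1 to first 0
Round 4: Briarlake=28 Ironridge=35 → close Ironridge (overflow 20)
  35÷1 = 35 each, +1 to first 0

Closure order: Greywater, Ashgrove, Elkhorn, Ironridge
Last habitat: Briarlake with 63 animals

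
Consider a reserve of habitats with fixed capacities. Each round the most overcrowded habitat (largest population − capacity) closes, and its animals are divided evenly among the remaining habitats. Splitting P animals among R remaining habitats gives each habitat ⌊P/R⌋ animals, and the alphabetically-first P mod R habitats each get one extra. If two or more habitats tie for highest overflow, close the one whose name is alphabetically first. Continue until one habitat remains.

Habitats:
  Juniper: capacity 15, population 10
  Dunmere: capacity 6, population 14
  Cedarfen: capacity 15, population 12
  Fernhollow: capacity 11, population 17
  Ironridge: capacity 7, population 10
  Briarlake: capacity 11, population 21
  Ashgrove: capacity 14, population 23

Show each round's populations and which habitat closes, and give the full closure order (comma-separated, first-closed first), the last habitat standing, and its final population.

Closure order: Briarlake, Ashgrove, Dunmere, Fernhollow, Ironridge, Cedarfen
Last habitat: Juniper with 107 animals

Round 1: Ashgrove=23 Briarlake=21 Cedarfen=12 Dunmere=14 Fernhollow=17 Ironridge=10 Juniper=10 → close Briarlake (overflow 10)
  21÷6 = 3 each, +1 to first 3
Round 2: Ashgrove=27 Cedarfen=16 Dunmere=18 Fernhollow=20 Ironridge=13 Juniper=13 → close Ashgrove (overflow 13)
  27÷5 = 5 each, +1 to first 2
Round 3: Cedarfen=22 Dunmere=24 Fernhollow=25 Ironridge=18 Juniper=18 → close Dunmere (overflow 18)
  24÷4 = 6 each, +1 to first 0
Round 4: Cedarfen=28 Fernhollow=31 Ironridge=24 Juniper=24 → close Fernhollow (overflow 20)
  31÷3 = 10 each, +1 to first 1
Round 5: Cedarfen=39 Ironridge=34 Juniper=34 → close Ironridge (overflow 27)
  34÷2 = 17 each, +1 to first 0
Round 6: Cedarfen=56 Juniper=51 → close Cedarfen (overflow 41)
  56÷1 = 56 each, +1 to first 0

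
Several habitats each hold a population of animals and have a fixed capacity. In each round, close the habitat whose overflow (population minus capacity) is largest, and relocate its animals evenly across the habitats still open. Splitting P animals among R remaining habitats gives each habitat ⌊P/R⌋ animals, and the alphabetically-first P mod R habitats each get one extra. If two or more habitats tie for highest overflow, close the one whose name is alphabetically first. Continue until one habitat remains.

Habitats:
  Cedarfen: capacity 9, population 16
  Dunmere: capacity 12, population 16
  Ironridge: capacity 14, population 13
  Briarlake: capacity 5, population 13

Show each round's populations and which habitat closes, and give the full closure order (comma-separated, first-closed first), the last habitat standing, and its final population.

Round 1: Briarlake=13 Cedarfen=16 Dunmere=16 Ironridge=13 → close Briarlake (overflow 8)
  13÷3 = 4 each, +1 to first 1
Round 2: Cedarfen=21 Dunmere=20 Ironridge=17 → close Cedarfen (overflow 12)
  21÷2 = 10 each, +1 to first 1
Round 3: Dunmere=31 Ironridge=27 → close Dunmere (overflow 19)
  31÷1 = 31 each, +1 to first 0

Closure order: Briarlake, Cedarfen, Dunmere
Last habitat: Ironridge with 58 animals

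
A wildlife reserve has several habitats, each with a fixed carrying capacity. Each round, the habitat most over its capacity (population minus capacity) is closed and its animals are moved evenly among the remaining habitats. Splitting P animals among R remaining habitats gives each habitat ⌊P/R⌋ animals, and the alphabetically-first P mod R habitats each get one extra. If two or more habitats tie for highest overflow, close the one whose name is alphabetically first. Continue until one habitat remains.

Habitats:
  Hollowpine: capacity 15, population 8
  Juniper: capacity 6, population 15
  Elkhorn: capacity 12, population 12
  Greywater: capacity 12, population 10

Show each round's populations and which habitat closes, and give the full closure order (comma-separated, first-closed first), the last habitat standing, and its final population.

Round 1: Elkhorn=12 Greywater=10 Hollowpine=8 Juniper=15 → close Juniper (overflow 9)
  15÷3 = 5 each, +1 to first 0
Round 2: Elkhorn=17 Greywater=15 Hollowpine=13 → close Elkhorn (overflow 5)
  17÷2 = 8 each, +1 to first 1
Round 3: Greywater=24 Hollowpine=21 → close Greywater (overflow 12)
  24÷1 = 24 each, +1 to first 0

Closure order: Juniper, Elkhorn, Greywater
Last habitat: Hollowpine with 45 animals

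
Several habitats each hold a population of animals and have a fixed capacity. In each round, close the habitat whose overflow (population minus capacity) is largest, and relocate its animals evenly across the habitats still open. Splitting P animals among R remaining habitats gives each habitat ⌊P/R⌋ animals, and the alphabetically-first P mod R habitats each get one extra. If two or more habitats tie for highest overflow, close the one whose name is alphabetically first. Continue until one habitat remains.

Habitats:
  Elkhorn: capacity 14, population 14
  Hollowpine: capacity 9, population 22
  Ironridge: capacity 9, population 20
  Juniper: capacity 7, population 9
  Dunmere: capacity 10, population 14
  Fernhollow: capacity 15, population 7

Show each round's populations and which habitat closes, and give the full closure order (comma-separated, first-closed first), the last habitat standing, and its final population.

Closure order: Hollowpine, Ironridge, Dunmere, Elkhorn, Juniper
Last habitat: Fernhollow with 86 animals

Round 1: Dunmere=14 Elkhorn=14 Fernhollow=7 Hollowpine=22 Ironridge=20 Juniper=9 → close Hollowpine (overflow 13)
  22÷5 = 4 each, +1 to first 2
Round 2: Dunmere=19 Elkhorn=19 Fernhollow=11 Ironridge=24 Juniper=13 → close Ironridge (overflow 15)
  24÷4 = 6 each, +1 to first 0
Round 3: Dunmere=25 Elkhorn=25 Fernhollow=17 Juniper=19 → close Dunmere (overflow 15)
  25÷3 = 8 each, +1 to first 1
Round 4: Elkhorn=34 Fernhollow=25 Juniper=27 → close Elkhorn (overflow 20)
  34÷2 = 17 each, +1 to first 0
Round 5: Fernhollow=42 Juniper=44 → close Juniper (overflow 37)
  44÷1 = 44 each, +1 to first 0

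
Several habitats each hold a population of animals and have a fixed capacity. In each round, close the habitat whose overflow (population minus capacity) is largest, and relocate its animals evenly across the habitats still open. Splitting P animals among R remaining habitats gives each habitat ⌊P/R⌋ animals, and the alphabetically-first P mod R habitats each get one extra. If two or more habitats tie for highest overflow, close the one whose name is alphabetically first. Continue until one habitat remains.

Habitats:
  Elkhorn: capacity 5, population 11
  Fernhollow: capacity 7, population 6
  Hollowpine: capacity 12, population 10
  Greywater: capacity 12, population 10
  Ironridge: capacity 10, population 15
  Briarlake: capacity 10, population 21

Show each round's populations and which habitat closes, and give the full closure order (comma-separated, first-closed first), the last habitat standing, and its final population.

Closure order: Briarlake, Elkhorn, Ironridge, Fernhollow, Greywater
Last habitat: Hollowpine with 73 animals

Round 1: Briarlake=21 Elkhorn=11 Fernhollow=6 Greywater=10 Hollowpine=10 Ironridge=15 → close Briarlake (overflow 11)
  21÷5 = 4 each, +1 to first 1
Round 2: Elkhorn=16 Fernhollow=10 Greywater=14 Hollowpine=14 Ironridge=19 → close Elkhorn (overflow 11)
  16÷4 = 4 each, +1 to first 0
Round 3: Fernhollow=14 Greywater=18 Hollowpine=18 Ironridge=23 → close Ironridge (overflow 13)
  23÷3 = 7 each, +1 to first 2
Round 4: Fernhollow=22 Greywater=26 Hollowpine=25 → close Fernhollow (overflow 15)
  22÷2 = 11 each, +1 to first 0
Round 5: Greywater=37 Hollowpine=36 → close Greywater (overflow 25)
  37÷1 = 37 each, +1 to first 0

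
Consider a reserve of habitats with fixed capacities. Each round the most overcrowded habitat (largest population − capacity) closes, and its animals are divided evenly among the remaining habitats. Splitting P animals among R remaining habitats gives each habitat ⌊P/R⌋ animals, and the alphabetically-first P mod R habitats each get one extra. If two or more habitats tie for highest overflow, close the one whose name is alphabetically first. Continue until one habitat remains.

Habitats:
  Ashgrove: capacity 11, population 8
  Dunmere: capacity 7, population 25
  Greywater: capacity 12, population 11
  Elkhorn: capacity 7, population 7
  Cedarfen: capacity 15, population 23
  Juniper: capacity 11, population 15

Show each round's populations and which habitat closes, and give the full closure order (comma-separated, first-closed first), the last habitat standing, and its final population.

Closure order: Dunmere, Cedarfen, Juniper, Elkhorn, Greywater
Last habitat: Ashgrove with 89 animals

Round 1: Ashgrove=8 Cedarfen=23 Dunmere=25 Elkhorn=7 Greywater=11 Juniper=15 → close Dunmere (overflow 18)
  25÷5 = 5 each, +1 to first 0
Round 2: Ashgrove=13 Cedarfen=28 Elkhorn=12 Greywater=16 Juniper=20 → close Cedarfen (overflow 13)
  28÷4 = 7 each, +1 to first 0
Round 3: Ashgrove=20 Elkhorn=19 Greywater=23 Juniper=27 → close Juniper (overflow 16)
  27÷3 = 9 each, +1 to first 0
Round 4: Ashgrove=29 Elkhorn=28 Greywater=32 → close Elkhorn (overflow 21)
  28÷2 = 14 each, +1 to first 0
Round 5: Ashgrove=43 Greywater=46 → close Greywater (overflow 34)
  46÷1 = 46 each, +1 to first 0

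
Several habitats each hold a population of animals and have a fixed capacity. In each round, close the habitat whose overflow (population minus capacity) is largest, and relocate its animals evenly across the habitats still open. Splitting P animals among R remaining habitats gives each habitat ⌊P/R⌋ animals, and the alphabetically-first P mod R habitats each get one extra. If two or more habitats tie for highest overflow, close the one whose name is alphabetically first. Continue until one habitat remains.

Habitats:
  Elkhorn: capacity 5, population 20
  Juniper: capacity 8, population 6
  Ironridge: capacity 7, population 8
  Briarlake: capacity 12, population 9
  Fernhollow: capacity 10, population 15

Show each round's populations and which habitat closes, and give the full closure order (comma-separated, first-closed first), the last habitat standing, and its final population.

Round 1: Briarlake=9 Elkhorn=20 Fernhollow=15 Ironridge=8 Juniper=6 → close Elkhorn (overflow 15)
  20÷4 = 5 each, +1 to first 0
Round 2: Briarlake=14 Fernhollow=20 Ironridge=13 Juniper=11 → close Fernhollow (overflow 10)
  20÷3 = 6 each, +1 to first 2
Round 3: Briarlake=21 Ironridge=20 Juniper=17 → close Ironridge (overflow 13)
  20÷2 = 10 each, +1 to first 0
Round 4: Briarlake=31 Juniper=27 → close Briarlake (overflow 19)
  31÷1 = 31 each, +1 to first 0

Closure order: Elkhorn, Fernhollow, Ironridge, Briarlake
Last habitat: Juniper with 58 animals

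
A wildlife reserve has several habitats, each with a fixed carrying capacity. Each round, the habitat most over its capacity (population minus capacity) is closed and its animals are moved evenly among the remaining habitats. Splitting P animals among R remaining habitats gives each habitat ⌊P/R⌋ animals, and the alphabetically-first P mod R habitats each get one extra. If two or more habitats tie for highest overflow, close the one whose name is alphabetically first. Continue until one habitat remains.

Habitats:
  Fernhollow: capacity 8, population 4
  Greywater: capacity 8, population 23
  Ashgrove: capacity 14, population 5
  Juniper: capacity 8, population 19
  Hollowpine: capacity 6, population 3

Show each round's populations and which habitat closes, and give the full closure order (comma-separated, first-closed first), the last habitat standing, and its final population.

Round 1: Ashgrove=5 Fernhollow=4 Greywater=23 Hollowpine=3 Juniper=19 → close Greywater (overflow 15)
  23÷4 = 5 each, +1 to first 3
Round 2: Ashgrove=11 Fernhollow=10 Hollowpine=9 Juniper=24 → close Juniper (overflow 16)
  24÷3 = 8 each, +1 to first 0
Round 3: Ashgrove=19 Fernhollow=18 Hollowpine=17 → close Hollowpine (overflow 11)
  17÷2 = 8 each, +1 to first 1
Round 4: Ashgrove=28 Fernhollow=26 → close Fernhollow (overflow 18)
  26÷1 = 26 each, +1 to first 0

Closure order: Greywater, Juniper, Hollowpine, Fernhollow
Last habitat: Ashgrove with 54 animals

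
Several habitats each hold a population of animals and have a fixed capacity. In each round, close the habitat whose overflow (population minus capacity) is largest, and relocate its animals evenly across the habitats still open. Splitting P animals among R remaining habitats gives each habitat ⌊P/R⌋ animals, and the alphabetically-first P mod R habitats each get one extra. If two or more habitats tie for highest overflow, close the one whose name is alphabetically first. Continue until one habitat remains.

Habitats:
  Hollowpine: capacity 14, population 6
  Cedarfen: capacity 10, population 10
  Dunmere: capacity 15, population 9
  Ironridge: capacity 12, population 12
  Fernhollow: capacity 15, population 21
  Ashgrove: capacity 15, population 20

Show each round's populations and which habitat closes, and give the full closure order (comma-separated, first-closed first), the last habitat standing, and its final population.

Closure order: Fernhollow, Ashgrove, Cedarfen, Ironridge, Dunmere
Last habitat: Hollowpine with 78 animals

Round 1: Ashgrove=20 Cedarfen=10 Dunmere=9 Fernhollow=21 Hollowpine=6 Ironridge=12 → close Fernhollow (overflow 6)
  21÷5 = 4 each, +1 to first 1
Round 2: Ashgrove=25 Cedarfen=14 Dunmere=13 Hollowpine=10 Ironridge=16 → close Ashgrove (overflow 10)
  25÷4 = 6 each, +1 to first 1
Round 3: Cedarfen=21 Dunmere=19 Hollowpine=16 Ironridge=22 → close Cedarfen (overflow 11)
  21÷3 = 7 each, +1 to first 0
Round 4: Dunmere=26 Hollowpine=23 Ironridge=29 → close Ironridge (overflow 17)
  29÷2 = 14 each, +1 to first 1
Round 5: Dunmere=41 Hollowpine=37 → close Dunmere (overflow 26)
  41÷1 = 41 each, +1 to first 0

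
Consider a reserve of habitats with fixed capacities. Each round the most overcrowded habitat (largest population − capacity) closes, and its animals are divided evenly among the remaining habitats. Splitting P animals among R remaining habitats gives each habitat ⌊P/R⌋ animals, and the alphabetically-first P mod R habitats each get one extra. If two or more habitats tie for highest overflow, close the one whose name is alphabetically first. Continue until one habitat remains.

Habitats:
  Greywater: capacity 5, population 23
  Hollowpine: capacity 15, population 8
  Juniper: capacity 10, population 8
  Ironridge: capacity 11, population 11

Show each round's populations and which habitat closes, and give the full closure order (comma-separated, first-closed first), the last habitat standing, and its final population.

Closure order: Greywater, Ironridge, Juniper
Last habitat: Hollowpine with 50 animals

Round 1: Greywater=23 Hollowpine=8 Ironridge=11 Juniper=8 → close Greywater (overflow 18)
  23÷3 = 7 each, +1 to first 2
Round 2: Hollowpine=16 Ironridge=19 Juniper=15 → close Ironridge (overflow 8)
  19÷2 = 9 each, +1 to first 1
Round 3: Hollowpine=26 Juniper=24 → close Juniper (overflow 14)
  24÷1 = 24 each, +1 to first 0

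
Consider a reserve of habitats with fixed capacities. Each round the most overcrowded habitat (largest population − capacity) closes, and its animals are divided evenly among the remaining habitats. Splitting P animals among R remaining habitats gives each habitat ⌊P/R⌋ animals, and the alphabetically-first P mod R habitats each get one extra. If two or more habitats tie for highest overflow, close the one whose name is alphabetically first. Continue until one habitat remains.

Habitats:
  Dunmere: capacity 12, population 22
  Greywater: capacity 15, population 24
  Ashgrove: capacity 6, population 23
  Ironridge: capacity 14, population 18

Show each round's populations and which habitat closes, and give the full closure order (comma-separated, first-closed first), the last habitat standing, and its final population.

Round 1: Ashgrove=23 Dunmere=22 Greywater=24 Ironridge=18 → close Ashgrove (overflow 17)
  23÷3 = 7 each, +1 to first 2
Round 2: Dunmere=30 Greywater=32 Ironridge=25 → close Dunmere (overflow 18)
  30÷2 = 15 each, +1 to first 0
Round 3: Greywater=47 Ironridge=40 → close Greywater (overflow 32)
  47÷1 = 47 each, +1 to first 0

Closure order: Ashgrove, Dunmere, Greywater
Last habitat: Ironridge with 87 animals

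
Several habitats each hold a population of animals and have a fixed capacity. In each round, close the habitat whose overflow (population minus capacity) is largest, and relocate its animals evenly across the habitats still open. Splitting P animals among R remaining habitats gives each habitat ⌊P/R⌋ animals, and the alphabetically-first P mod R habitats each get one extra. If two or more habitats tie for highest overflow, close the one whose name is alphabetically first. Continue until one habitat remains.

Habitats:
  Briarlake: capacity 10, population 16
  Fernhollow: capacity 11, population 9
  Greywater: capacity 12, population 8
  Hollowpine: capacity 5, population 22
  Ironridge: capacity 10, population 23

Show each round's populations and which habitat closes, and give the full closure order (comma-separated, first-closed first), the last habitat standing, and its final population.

Round 1: Briarlake=16 Fernhollow=9 Greywater=8 Hollowpine=22 Ironridge=23 → close Hollowpine (overflow 17)
  22÷4 = 5 each, +1 to first 2
Round 2: Briarlake=22 Fernhollow=15 Greywater=13 Ironridge=28 → close Ironridge (overflow 18)
  28÷3 = 9 each, +1 to first 1
Round 3: Briarlake=32 Fernhollow=24 Greywater=22 → close Briarlake (overflow 22)
  32÷2 = 16 each, +1 to first 0
Round 4: Fernhollow=40 Greywater=38 → close Fernhollow (overflow 29)
  40÷1 = 40 each, +1 to first 0

Closure order: Hollowpine, Ironridge, Briarlake, Fernhollow
Last habitat: Greywater with 78 animals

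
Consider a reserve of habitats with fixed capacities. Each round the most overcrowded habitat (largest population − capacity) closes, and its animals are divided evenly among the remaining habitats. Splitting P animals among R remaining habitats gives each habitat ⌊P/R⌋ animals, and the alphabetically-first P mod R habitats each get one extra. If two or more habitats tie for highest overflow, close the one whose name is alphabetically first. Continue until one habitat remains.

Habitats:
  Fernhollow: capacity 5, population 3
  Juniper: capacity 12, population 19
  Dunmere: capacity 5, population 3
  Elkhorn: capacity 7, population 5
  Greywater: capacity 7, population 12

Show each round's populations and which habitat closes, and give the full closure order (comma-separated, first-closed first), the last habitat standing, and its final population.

Round 1: Dunmere=3 Elkhorn=5 Fernhollow=3 Greywater=12 Juniper=19 → close Juniper (overflow 7)
  19÷4 = 4 each, +1 to first 3
Round 2: Dunmere=8 Elkhorn=10 Fernhollow=8 Greywater=16 → close Greywater (overflow 9)
  16÷3 = 5 each, +1 to first 1
Round 3: Dunmere=14 Elkhorn=15 Fernhollow=13 → close Dunmere (overflow 9)
  14÷2 = 7 each, +1 to first 0
Round 4: Elkhorn=22 Fernhollow=20 → close Elkhorn (overflow 15)
  22÷1 = 22 each, +1 to first 0

Closure order: Juniper, Greywater, Dunmere, Elkhorn
Last habitat: Fernhollow with 42 animals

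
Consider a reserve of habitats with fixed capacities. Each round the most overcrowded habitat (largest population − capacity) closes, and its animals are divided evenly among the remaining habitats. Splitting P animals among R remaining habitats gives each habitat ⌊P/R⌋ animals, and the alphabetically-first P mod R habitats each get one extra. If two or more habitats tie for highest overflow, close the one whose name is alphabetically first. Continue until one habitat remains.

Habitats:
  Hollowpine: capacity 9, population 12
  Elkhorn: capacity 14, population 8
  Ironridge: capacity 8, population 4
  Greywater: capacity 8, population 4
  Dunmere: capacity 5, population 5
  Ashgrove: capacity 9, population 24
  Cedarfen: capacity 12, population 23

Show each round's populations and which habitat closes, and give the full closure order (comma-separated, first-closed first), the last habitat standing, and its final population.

Round 1: Ashgrove=24 Cedarfen=23 Dunmere=5 Elkhorn=8 Greywater=4 Hollowpine=12 Ironridge=4 → close Ashgrove (overflow 15)
  24÷6 = 4 each, +1 to first 0
Round 2: Cedarfen=27 Dunmere=9 Elkhorn=12 Greywater=8 Hollowpine=16 Ironridge=8 → close Cedarfen (overflow 15)
  27÷5 = 5 each, +1 to first 2
Round 3: Dunmere=15 Elkhorn=18 Greywater=13 Hollowpine=21 Ironridge=13 → close Hollowpine (overflow 12)
  21÷4 = 5 each, +1 to first 1
Round 4: Dunmere=21 Elkhorn=23 Greywater=18 Ironridge=18 → close Dunmere (overflow 16)
  21÷3 = 7 each, +1 to first 0
Round 5: Elkhorn=30 Greywater=25 Ironridge=25 → close Greywater (overflow 17)
  25÷2 = 12 each, +1 to first 1
Round 6: Elkhorn=43 Ironridge=37 → close Elkhorn (overflow 29)
  43÷1 = 43 each, +1 to first 0

Closure order: Ashgrove, Cedarfen, Hollowpine, Dunmere, Greywater, Elkhorn
Last habitat: Ironridge with 80 animals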